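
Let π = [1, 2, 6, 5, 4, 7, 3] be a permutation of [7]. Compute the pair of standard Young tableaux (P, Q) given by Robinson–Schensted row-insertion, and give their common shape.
P = [1, 2, 3, 7] / [4] / [5] / [6];  Q = [1, 2, 3, 6] / [4] / [5] / [7];  common shape = (4, 1, 1, 1)

Row-insert the values π_1, π_2, … into P one at a time, bumping the leftmost entry strictly greater than the inserted value down to the next row. The recording tableau Q records, in position (i, j), the step at which that cell was added to P.
  Insert 1 (step 1): P = [1];  Q = [1]
  Insert 2 (step 2): P = [1, 2];  Q = [1, 2]
  Insert 6 (step 3): P = [1, 2, 6];  Q = [1, 2, 3]
  Insert 5 (step 4): P = [1, 2, 5] / [6];  Q = [1, 2, 3] / [4]
  Insert 4 (step 5): P = [1, 2, 4] / [5] / [6];  Q = [1, 2, 3] / [4] / [5]
  Insert 7 (step 6): P = [1, 2, 4, 7] / [5] / [6];  Q = [1, 2, 3, 6] / [4] / [5]
  Insert 3 (step 7): P = [1, 2, 3, 7] / [4] / [5] / [6];  Q = [1, 2, 3, 6] / [4] / [5] / [7]
Final shape: (4, 1, 1, 1).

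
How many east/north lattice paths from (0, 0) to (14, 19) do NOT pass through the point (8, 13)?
Number of paths = 630784440

Total paths from (0, 0) to (14, 19): C(33, 14) = 818809200. Paths through (8, 13): (paths (0, 0) → (8, 13)) × (paths (8, 13) → (14, 19)) = C(21, 8) · C(12, 6) = 203490 · 924 = 188024760. Avoidance count = 818809200 − 188024760 = 630784440.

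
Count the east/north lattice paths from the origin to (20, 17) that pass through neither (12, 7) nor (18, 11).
Number of paths = 13028047926

Inclusion–exclusion. Total paths: C(37, 20) = 15905368710. Through P₁: C(19, 12)·C(18, 8) = 2204878104. Through P₂: C(29, 18)·C(8, 2) = 968724120. Since P₁ is strictly southwest of P₂, a monotone path through both must visit P₁ then P₂; paths through both = C(19, 12)·C(10, 6)·C(8, 2) = 296281440. Avoid both = 15905368710 − 2204878104 − 968724120 + 296281440 = 13028047926.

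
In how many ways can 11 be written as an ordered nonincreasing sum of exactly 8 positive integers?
p(11, 8 parts) = 3

Partitions of n into exactly k parts ↔ partitions of n − k into at most k parts (subtract 1 from each part). For n = 11, k = 8, the partitions are: 4+1+1+1+1+1+1+1, 3+2+1+1+1+1+1+1, 2+2+2+1+1+1+1+1. Count = 3.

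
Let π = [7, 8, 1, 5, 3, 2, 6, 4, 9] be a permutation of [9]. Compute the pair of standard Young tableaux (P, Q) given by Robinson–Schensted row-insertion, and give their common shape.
P = [1, 2, 4, 9] / [3, 6] / [5, 8] / [7];  Q = [1, 2, 7, 9] / [3, 4] / [5, 8] / [6];  common shape = (4, 2, 2, 1)

Row-insert the values π_1, π_2, … into P one at a time, bumping the leftmost entry strictly greater than the inserted value down to the next row. The recording tableau Q records, in position (i, j), the step at which that cell was added to P.
  Insert 7 (step 1): P = [7];  Q = [1]
  Insert 8 (step 2): P = [7, 8];  Q = [1, 2]
  Insert 1 (step 3): P = [1, 8] / [7];  Q = [1, 2] / [3]
  Insert 5 (step 4): P = [1, 5] / [7, 8];  Q = [1, 2] / [3, 4]
  Insert 3 (step 5): P = [1, 3] / [5, 8] / [7];  Q = [1, 2] / [3, 4] / [5]
  Insert 2 (step 6): P = [1, 2] / [3, 8] / [5] / [7];  Q = [1, 2] / [3, 4] / [5] / [6]
  Insert 6 (step 7): P = [1, 2, 6] / [3, 8] / [5] / [7];  Q = [1, 2, 7] / [3, 4] / [5] / [6]
  Insert 4 (step 8): P = [1, 2, 4] / [3, 6] / [5, 8] / [7];  Q = [1, 2, 7] / [3, 4] / [5, 8] / [6]
  Insert 9 (step 9): P = [1, 2, 4, 9] / [3, 6] / [5, 8] / [7];  Q = [1, 2, 7, 9] / [3, 4] / [5, 8] / [6]
Final shape: (4, 2, 2, 1).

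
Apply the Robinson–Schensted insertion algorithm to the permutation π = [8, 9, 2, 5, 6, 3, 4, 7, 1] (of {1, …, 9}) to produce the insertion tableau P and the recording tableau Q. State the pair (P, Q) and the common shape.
P = [1, 3, 4, 7] / [2, 6] / [5, 9] / [8];  Q = [1, 2, 5, 8] / [3, 4] / [6, 7] / [9];  common shape = (4, 2, 2, 1)

Row-insert the values π_1, π_2, … into P one at a time, bumping the leftmost entry strictly greater than the inserted value down to the next row. The recording tableau Q records, in position (i, j), the step at which that cell was added to P.
  Insert 8 (step 1): P = [8];  Q = [1]
  Insert 9 (step 2): P = [8, 9];  Q = [1, 2]
  Insert 2 (step 3): P = [2, 9] / [8];  Q = [1, 2] / [3]
  Insert 5 (step 4): P = [2, 5] / [8, 9];  Q = [1, 2] / [3, 4]
  Insert 6 (step 5): P = [2, 5, 6] / [8, 9];  Q = [1, 2, 5] / [3, 4]
  Insert 3 (step 6): P = [2, 3, 6] / [5, 9] / [8];  Q = [1, 2, 5] / [3, 4] / [6]
  Insert 4 (step 7): P = [2, 3, 4] / [5, 6] / [8, 9];  Q = [1, 2, 5] / [3, 4] / [6, 7]
  Insert 7 (step 8): P = [2, 3, 4, 7] / [5, 6] / [8, 9];  Q = [1, 2, 5, 8] / [3, 4] / [6, 7]
  Insert 1 (step 9): P = [1, 3, 4, 7] / [2, 6] / [5, 9] / [8];  Q = [1, 2, 5, 8] / [3, 4] / [6, 7] / [9]
Final shape: (4, 2, 2, 1).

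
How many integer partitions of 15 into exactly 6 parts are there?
p(15, 6 parts) = 26

Partitions of n into exactly k parts ↔ partitions of n − k into at most k parts (subtract 1 from each part). For n = 15, k = 6, the partitions are: 10+1+1+1+1+1, 9+2+1+1+1+1, 8+3+1+1+1+1, 8+2+2+1+1+1, 7+4+1+1+1+1, 7+3+2+1+1+1, 7+2+2+2+1+1, 6+5+1+1+1+1, 6+4+2+1+1+1, 6+3+3+1+1+1, 6+3+2+2+1+1, 6+2+2+2+2+1, 5+5+2+1+1+1, 5+4+3+1+1+1, 5+4+2+2+1+1, 5+3+3+2+1+1, 5+3+2+2+2+1, 5+2+2+2+2+2, 4+4+4+1+1+1, 4+4+3+2+1+1, 4+4+2+2+2+1, 4+3+3+3+1+1, 4+3+3+2+2+1, 4+3+2+2+2+2, 3+3+3+3+2+1, 3+3+3+2+2+2. Count = 26.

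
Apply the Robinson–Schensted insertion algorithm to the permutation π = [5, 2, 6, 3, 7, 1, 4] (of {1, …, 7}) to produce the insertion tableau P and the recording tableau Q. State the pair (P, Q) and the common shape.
P = [1, 3, 4] / [2, 6, 7] / [5];  Q = [1, 3, 5] / [2, 4, 7] / [6];  common shape = (3, 3, 1)

Row-insert the values π_1, π_2, … into P one at a time, bumping the leftmost entry strictly greater than the inserted value down to the next row. The recording tableau Q records, in position (i, j), the step at which that cell was added to P.
  Insert 5 (step 1): P = [5];  Q = [1]
  Insert 2 (step 2): P = [2] / [5];  Q = [1] / [2]
  Insert 6 (step 3): P = [2, 6] / [5];  Q = [1, 3] / [2]
  Insert 3 (step 4): P = [2, 3] / [5, 6];  Q = [1, 3] / [2, 4]
  Insert 7 (step 5): P = [2, 3, 7] / [5, 6];  Q = [1, 3, 5] / [2, 4]
  Insert 1 (step 6): P = [1, 3, 7] / [2, 6] / [5];  Q = [1, 3, 5] / [2, 4] / [6]
  Insert 4 (step 7): P = [1, 3, 4] / [2, 6, 7] / [5];  Q = [1, 3, 5] / [2, 4, 7] / [6]
Final shape: (3, 3, 1).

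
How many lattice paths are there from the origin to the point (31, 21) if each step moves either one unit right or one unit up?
Number of paths = 191991813933920

A monotone lattice path from (0, 0) to (31, 21) consists of 31 east steps and 21 north steps in some order, so it is determined by which 31 of the 52 steps are east. The count is C(52, 31) = 191991813933920.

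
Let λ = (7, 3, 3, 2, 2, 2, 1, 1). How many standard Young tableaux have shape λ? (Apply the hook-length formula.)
# SYT of shape (7, 3, 3, 2, 2, 2, 1, 1) = 317444400

Hook-length formula: f^λ = n! / Π hook(c), product over all cells c of the Young diagram. For λ = (7, 3, 3, 2, 2, 2, 1, 1), n = 21 boxes. Hook lengths by row (left-to-right, top-to-bottom): [14, 11, 7, 4, 3, 2, 1]; [9, 6, 2]; [8, 5, 1]; [6, 3]; [5, 2]; [4, 1]; [2]; [1]. Product of hooks = 160944537600. So f^λ = 21! / 160944537600 = 51090942171709440000 / 160944537600 = 317444400.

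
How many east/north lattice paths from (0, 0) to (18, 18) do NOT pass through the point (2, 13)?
Number of paths = 9072998655

Total paths from (0, 0) to (18, 18): C(36, 18) = 9075135300. Paths through (2, 13): (paths (0, 0) → (2, 13)) × (paths (2, 13) → (18, 18)) = C(15, 2) · C(21, 16) = 105 · 20349 = 2136645. Avoidance count = 9075135300 − 2136645 = 9072998655.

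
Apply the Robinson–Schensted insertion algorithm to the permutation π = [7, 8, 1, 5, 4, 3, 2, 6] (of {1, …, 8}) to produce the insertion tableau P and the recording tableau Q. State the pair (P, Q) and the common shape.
P = [1, 2, 6] / [3, 8] / [4] / [5] / [7];  Q = [1, 2, 8] / [3, 4] / [5] / [6] / [7];  common shape = (3, 2, 1, 1, 1)

Row-insert the values π_1, π_2, … into P one at a time, bumping the leftmost entry strictly greater than the inserted value down to the next row. The recording tableau Q records, in position (i, j), the step at which that cell was added to P.
  Insert 7 (step 1): P = [7];  Q = [1]
  Insert 8 (step 2): P = [7, 8];  Q = [1, 2]
  Insert 1 (step 3): P = [1, 8] / [7];  Q = [1, 2] / [3]
  Insert 5 (step 4): P = [1, 5] / [7, 8];  Q = [1, 2] / [3, 4]
  Insert 4 (step 5): P = [1, 4] / [5, 8] / [7];  Q = [1, 2] / [3, 4] / [5]
  Insert 3 (step 6): P = [1, 3] / [4, 8] / [5] / [7];  Q = [1, 2] / [3, 4] / [5] / [6]
  Insert 2 (step 7): P = [1, 2] / [3, 8] / [4] / [5] / [7];  Q = [1, 2] / [3, 4] / [5] / [6] / [7]
  Insert 6 (step 8): P = [1, 2, 6] / [3, 8] / [4] / [5] / [7];  Q = [1, 2, 8] / [3, 4] / [5] / [6] / [7]
Final shape: (3, 2, 1, 1, 1).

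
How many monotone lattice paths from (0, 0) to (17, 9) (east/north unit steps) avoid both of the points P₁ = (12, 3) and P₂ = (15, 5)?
Number of paths = 2750030

Inclusion–exclusion. Total paths: C(26, 17) = 3124550. Through P₁: C(15, 12)·C(11, 5) = 210210. Through P₂: C(20, 15)·C(6, 2) = 232560. Since P₁ is strictly southwest of P₂, a monotone path through both must visit P₁ then P₂; paths through both = C(15, 12)·C(5, 3)·C(6, 2) = 68250. Avoid both = 3124550 − 210210 − 232560 + 68250 = 2750030.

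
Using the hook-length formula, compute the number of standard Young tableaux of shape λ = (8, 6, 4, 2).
# SYT of shape (8, 6, 4, 2) = 55099278

Hook-length formula: f^λ = n! / Π hook(c), product over all cells c of the Young diagram. For λ = (8, 6, 4, 2), n = 20 boxes. Hook lengths by row (left-to-right, top-to-bottom): [11, 10, 8, 7, 5, 4, 2, 1]; [8, 7, 5, 4, 2, 1]; [5, 4, 2, 1]; [2, 1]. Product of hooks = 44154880000. So f^λ = 20! / 44154880000 = 2432902008176640000 / 44154880000 = 55099278.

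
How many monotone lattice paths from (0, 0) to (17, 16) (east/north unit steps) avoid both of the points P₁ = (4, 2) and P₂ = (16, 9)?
Number of paths = 855631370

Inclusion–exclusion. Total paths: C(33, 17) = 1166803110. Through P₁: C(6, 4)·C(27, 13) = 300874500. Through P₂: C(25, 16)·C(8, 1) = 16343800. Since P₁ is strictly southwest of P₂, a monotone path through both must visit P₁ then P₂; paths through both = C(6, 4)·C(19, 12)·C(8, 1) = 6046560. Avoid both = 1166803110 − 300874500 − 16343800 + 6046560 = 855631370.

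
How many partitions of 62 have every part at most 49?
p(62, parts ≤ 49) = 1299884

Use the recurrence p(n, m) = p(n, m−1) + p(n−m, m): either the largest part is < m (count p(n, m−1)) or the largest part is exactly m (remove one copy of m, count p(n−m, m)). With p(0, ·) = 1 this gives p(62, parts ≤ 49) = 1299884. (By conjugating Young diagrams, this also counts partitions of 62 into at most 49 parts.)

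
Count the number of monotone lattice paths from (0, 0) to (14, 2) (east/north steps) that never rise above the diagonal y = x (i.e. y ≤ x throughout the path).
Number of paths = 104

By the reflection principle (André's argument), the number of monotone paths to (14, 2) with n ≤ m that never go above y = x is C(16, 14) − C(16, 15) = 120 − 16 = 104.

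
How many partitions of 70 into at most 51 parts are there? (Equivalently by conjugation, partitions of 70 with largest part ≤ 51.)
p(70, parts ≤ 51) = 4086371

Use the recurrence p(n, m) = p(n, m−1) + p(n−m, m): either the largest part is < m (count p(n, m−1)) or the largest part is exactly m (remove one copy of m, count p(n−m, m)). With p(0, ·) = 1 this gives p(70, parts ≤ 51) = 4086371. (By conjugating Young diagrams, this also counts partitions of 70 into at most 51 parts.)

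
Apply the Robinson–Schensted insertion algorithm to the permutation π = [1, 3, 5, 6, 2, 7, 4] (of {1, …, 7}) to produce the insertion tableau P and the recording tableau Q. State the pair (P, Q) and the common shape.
P = [1, 2, 4, 6, 7] / [3, 5];  Q = [1, 2, 3, 4, 6] / [5, 7];  common shape = (5, 2)

Row-insert the values π_1, π_2, … into P one at a time, bumping the leftmost entry strictly greater than the inserted value down to the next row. The recording tableau Q records, in position (i, j), the step at which that cell was added to P.
  Insert 1 (step 1): P = [1];  Q = [1]
  Insert 3 (step 2): P = [1, 3];  Q = [1, 2]
  Insert 5 (step 3): P = [1, 3, 5];  Q = [1, 2, 3]
  Insert 6 (step 4): P = [1, 3, 5, 6];  Q = [1, 2, 3, 4]
  Insert 2 (step 5): P = [1, 2, 5, 6] / [3];  Q = [1, 2, 3, 4] / [5]
  Insert 7 (step 6): P = [1, 2, 5, 6, 7] / [3];  Q = [1, 2, 3, 4, 6] / [5]
  Insert 4 (step 7): P = [1, 2, 4, 6, 7] / [3, 5];  Q = [1, 2, 3, 4, 6] / [5, 7]
Final shape: (5, 2).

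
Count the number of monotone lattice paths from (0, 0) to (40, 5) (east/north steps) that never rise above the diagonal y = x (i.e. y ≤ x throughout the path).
Number of paths = 1072764

By the reflection principle (André's argument), the number of monotone paths to (40, 5) with n ≤ m that never go above y = x is C(45, 40) − C(45, 41) = 1221759 − 148995 = 1072764.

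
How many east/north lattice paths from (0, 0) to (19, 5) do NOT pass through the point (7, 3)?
Number of paths = 31584

Total paths from (0, 0) to (19, 5): C(24, 19) = 42504. Paths through (7, 3): (paths (0, 0) → (7, 3)) × (paths (7, 3) → (19, 5)) = C(10, 7) · C(14, 12) = 120 · 91 = 10920. Avoidance count = 42504 − 10920 = 31584.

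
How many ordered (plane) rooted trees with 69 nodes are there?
C_68 = 86218923998960285726185640663701108500

These ordered rooted trees are counted by the Catalan number C_n = (1/(n + 1)) · C(2n, n). For n = 68: C_68 = (1/69) · C(136, 68) = 5949105755928259715106809205795376486500/69 = 86218923998960285726185640663701108500.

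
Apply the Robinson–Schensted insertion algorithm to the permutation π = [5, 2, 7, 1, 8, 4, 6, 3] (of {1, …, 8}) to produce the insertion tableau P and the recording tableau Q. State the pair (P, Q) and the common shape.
P = [1, 3, 6] / [2, 4, 8] / [5, 7];  Q = [1, 3, 5] / [2, 6, 7] / [4, 8];  common shape = (3, 3, 2)

Row-insert the values π_1, π_2, … into P one at a time, bumping the leftmost entry strictly greater than the inserted value down to the next row. The recording tableau Q records, in position (i, j), the step at which that cell was added to P.
  Insert 5 (step 1): P = [5];  Q = [1]
  Insert 2 (step 2): P = [2] / [5];  Q = [1] / [2]
  Insert 7 (step 3): P = [2, 7] / [5];  Q = [1, 3] / [2]
  Insert 1 (step 4): P = [1, 7] / [2] / [5];  Q = [1, 3] / [2] / [4]
  Insert 8 (step 5): P = [1, 7, 8] / [2] / [5];  Q = [1, 3, 5] / [2] / [4]
  Insert 4 (step 6): P = [1, 4, 8] / [2, 7] / [5];  Q = [1, 3, 5] / [2, 6] / [4]
  Insert 6 (step 7): P = [1, 4, 6] / [2, 7, 8] / [5];  Q = [1, 3, 5] / [2, 6, 7] / [4]
  Insert 3 (step 8): P = [1, 3, 6] / [2, 4, 8] / [5, 7];  Q = [1, 3, 5] / [2, 6, 7] / [4, 8]
Final shape: (3, 3, 2).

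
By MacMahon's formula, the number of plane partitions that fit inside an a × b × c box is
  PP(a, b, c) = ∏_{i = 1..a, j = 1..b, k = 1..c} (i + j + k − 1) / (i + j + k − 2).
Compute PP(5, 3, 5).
PP(5, 3, 5) = 731808

Evaluate the triple product over i = 1..5, j = 1..3, k = 1..5. The factors are (2/1) · (3/2) · (4/3) · (5/4) · (6/5) · (3/2) · (4/3) · (5/4) · … (75 factors total). The numerators and denominators telescope so the product is an integer; carrying out the multiplication exactly gives PP(5, 3, 5) = 731808.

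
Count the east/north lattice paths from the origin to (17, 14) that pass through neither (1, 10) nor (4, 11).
Number of paths = 264389470

Inclusion–exclusion. Total paths: C(31, 17) = 265182525. Through P₁: C(11, 1)·C(20, 16) = 53295. Through P₂: C(15, 4)·C(16, 13) = 764400. Since P₁ is strictly southwest of P₂, a monotone path through both must visit P₁ then P₂; paths through both = C(11, 1)·C(4, 3)·C(16, 13) = 24640. Avoid both = 265182525 − 53295 − 764400 + 24640 = 264389470.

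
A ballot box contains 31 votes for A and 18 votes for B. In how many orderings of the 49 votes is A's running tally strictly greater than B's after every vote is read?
Strict-lead orderings = 3065415516592

Total orderings of the 49 votes with 31 for A: C(49, 31) = 11554258485616. By the Bertrand ballot formula (Cycle Lemma / reflection principle), the number of orderings in which A is strictly ahead of B throughout is (p − q)/(p + q) · C(p + q, p) = (31 − 18)/(31 + 18) · 11554258485616 = 3065415516592.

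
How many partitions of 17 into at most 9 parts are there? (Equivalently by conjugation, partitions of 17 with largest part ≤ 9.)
p(17, parts ≤ 9) = 252

Use the recurrence p(n, m) = p(n, m−1) + p(n−m, m): either the largest part is < m (count p(n, m−1)) or the largest part is exactly m (remove one copy of m, count p(n−m, m)). With p(0, ·) = 1 this gives p(17, parts ≤ 9) = 252. (By conjugating Young diagrams, this also counts partitions of 17 into at most 9 parts.)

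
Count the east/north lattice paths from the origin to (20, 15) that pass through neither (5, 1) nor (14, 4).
Number of paths = 2761056360

Inclusion–exclusion. Total paths: C(35, 20) = 3247943160. Through P₁: C(6, 5)·C(29, 15) = 465352560. Through P₂: C(18, 14)·C(17, 6) = 37870560. Since P₁ is strictly southwest of P₂, a monotone path through both must visit P₁ then P₂; paths through both = C(6, 5)·C(12, 9)·C(17, 6) = 16336320. Avoid both = 3247943160 − 465352560 − 37870560 + 16336320 = 2761056360.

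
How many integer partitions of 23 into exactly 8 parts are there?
p(23, 8 parts) = 146

Partitions of n into exactly k parts are in bijection with partitions of n − k into at most k parts (subtract 1 from each part). So p(23, exactly 8) = p(15, parts ≤ 8). Computing via the recurrence p(m, j) = p(m, j−1) + p(m−j, j) gives 146.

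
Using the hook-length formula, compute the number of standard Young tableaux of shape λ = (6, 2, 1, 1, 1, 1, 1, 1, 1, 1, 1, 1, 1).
# SYT of shape (6, 2, 1, 1, 1, 1, 1, 1, 1, 1, 1, 1, 1) = 90440

Hook-length formula: f^λ = n! / Π hook(c), product over all cells c of the Young diagram. For λ = (6, 2, 1, 1, 1, 1, 1, 1, 1, 1, 1, 1, 1), n = 19 boxes. Hook lengths by row (left-to-right, top-to-bottom): [18, 6, 4, 3, 2, 1]; [13, 1]; [11]; [10]; [9]; [8]; [7]; [6]; [5]; [4]; [3]; [2]; [1]. Product of hooks = 1345036492800. So f^λ = 19! / 1345036492800 = 121645100408832000 / 1345036492800 = 90440.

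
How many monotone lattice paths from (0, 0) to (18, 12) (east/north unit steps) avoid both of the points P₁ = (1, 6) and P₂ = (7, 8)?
Number of paths = 77270361

Inclusion–exclusion. Total paths: C(30, 18) = 86493225. Through P₁: C(7, 1)·C(23, 17) = 706629. Through P₂: C(15, 7)·C(15, 11) = 8783775. Since P₁ is strictly southwest of P₂, a monotone path through both must visit P₁ then P₂; paths through both = C(7, 1)·C(8, 6)·C(15, 11) = 267540. Avoid both = 86493225 − 706629 − 8783775 + 267540 = 77270361.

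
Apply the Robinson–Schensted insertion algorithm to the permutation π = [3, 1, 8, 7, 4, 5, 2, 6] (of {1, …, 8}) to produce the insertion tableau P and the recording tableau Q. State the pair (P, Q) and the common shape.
P = [1, 2, 5, 6] / [3, 4] / [7] / [8];  Q = [1, 3, 6, 8] / [2, 4] / [5] / [7];  common shape = (4, 2, 1, 1)

Row-insert the values π_1, π_2, … into P one at a time, bumping the leftmost entry strictly greater than the inserted value down to the next row. The recording tableau Q records, in position (i, j), the step at which that cell was added to P.
  Insert 3 (step 1): P = [3];  Q = [1]
  Insert 1 (step 2): P = [1] / [3];  Q = [1] / [2]
  Insert 8 (step 3): P = [1, 8] / [3];  Q = [1, 3] / [2]
  Insert 7 (step 4): P = [1, 7] / [3, 8];  Q = [1, 3] / [2, 4]
  Insert 4 (step 5): P = [1, 4] / [3, 7] / [8];  Q = [1, 3] / [2, 4] / [5]
  Insert 5 (step 6): P = [1, 4, 5] / [3, 7] / [8];  Q = [1, 3, 6] / [2, 4] / [5]
  Insert 2 (step 7): P = [1, 2, 5] / [3, 4] / [7] / [8];  Q = [1, 3, 6] / [2, 4] / [5] / [7]
  Insert 6 (step 8): P = [1, 2, 5, 6] / [3, 4] / [7] / [8];  Q = [1, 3, 6, 8] / [2, 4] / [5] / [7]
Final shape: (4, 2, 1, 1).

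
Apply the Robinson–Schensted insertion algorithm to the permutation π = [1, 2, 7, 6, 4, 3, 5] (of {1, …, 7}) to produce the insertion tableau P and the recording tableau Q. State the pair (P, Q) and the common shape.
P = [1, 2, 3, 5] / [4] / [6] / [7];  Q = [1, 2, 3, 7] / [4] / [5] / [6];  common shape = (4, 1, 1, 1)

Row-insert the values π_1, π_2, … into P one at a time, bumping the leftmost entry strictly greater than the inserted value down to the next row. The recording tableau Q records, in position (i, j), the step at which that cell was added to P.
  Insert 1 (step 1): P = [1];  Q = [1]
  Insert 2 (step 2): P = [1, 2];  Q = [1, 2]
  Insert 7 (step 3): P = [1, 2, 7];  Q = [1, 2, 3]
  Insert 6 (step 4): P = [1, 2, 6] / [7];  Q = [1, 2, 3] / [4]
  Insert 4 (step 5): P = [1, 2, 4] / [6] / [7];  Q = [1, 2, 3] / [4] / [5]
  Insert 3 (step 6): P = [1, 2, 3] / [4] / [6] / [7];  Q = [1, 2, 3] / [4] / [5] / [6]
  Insert 5 (step 7): P = [1, 2, 3, 5] / [4] / [6] / [7];  Q = [1, 2, 3, 7] / [4] / [5] / [6]
Final shape: (4, 1, 1, 1).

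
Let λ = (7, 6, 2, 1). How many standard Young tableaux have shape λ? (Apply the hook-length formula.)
# SYT of shape (7, 6, 2, 1) = 210210

Hook-length formula: f^λ = n! / Π hook(c), product over all cells c of the Young diagram. For λ = (7, 6, 2, 1), n = 16 boxes. Hook lengths by row (left-to-right, top-to-bottom): [10, 8, 6, 5, 4, 3, 1]; [8, 6, 4, 3, 2, 1]; [3, 1]; [1]. Product of hooks = 99532800. So f^λ = 16! / 99532800 = 20922789888000 / 99532800 = 210210.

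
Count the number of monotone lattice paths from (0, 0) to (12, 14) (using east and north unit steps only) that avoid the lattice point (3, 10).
Number of paths = 9453210

Total paths from (0, 0) to (12, 14): C(26, 12) = 9657700. Paths through (3, 10): (paths (0, 0) → (3, 10)) × (paths (3, 10) → (12, 14)) = C(13, 3) · C(13, 9) = 286 · 715 = 204490. Avoidance count = 9657700 − 204490 = 9453210.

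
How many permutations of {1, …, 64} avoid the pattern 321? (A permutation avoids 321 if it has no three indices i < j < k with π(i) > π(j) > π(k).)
C_64 = 368479169875816659479009042713546950

These 321-avoiding permutations are counted by the Catalan number C_n = (1/(n + 1)) · C(2n, n). For n = 64: C_64 = (1/65) · C(128, 64) = 23951146041928082866135587776380551750/65 = 368479169875816659479009042713546950.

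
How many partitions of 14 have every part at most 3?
p(14, parts ≤ 3) = 24

Partitions of 14 with all parts ≤ 3: 3+3+3+3+2, 3+3+3+3+1+1, 3+3+3+2+2+1, 3+3+3+2+1+1+1, 3+3+3+1+1+1+1+1, 3+3+2+2+2+2, 3+3+2+2+2+1+1, 3+3+2+2+1+1+1+1, 3+3+2+1+1+1+1+1+1, 3+3+1+1+1+1+1+1+1+1, 3+2+2+2+2+2+1, 3+2+2+2+2+1+1+1, 3+2+2+2+1+1+1+1+1, 3+2+2+1+1+1+1+1+1+1, 3+2+1+1+1+1+1+1+1+1+1, 3+1+1+1+1+1+1+1+1+1+1+1, 2+2+2+2+2+2+2, 2+2+2+2+2+2+1+1, 2+2+2+2+2+1+1+1+1, 2+2+2+2+1+1+1+1+1+1, 2+2+2+1+1+1+1+1+1+1+1, 2+2+1+1+1+1+1+1+1+1+1+1, 2+1+1+1+1+1+1+1+1+1+1+1+1, 1+1+1+1+1+1+1+1+1+1+1+1+1+1. Count = 24.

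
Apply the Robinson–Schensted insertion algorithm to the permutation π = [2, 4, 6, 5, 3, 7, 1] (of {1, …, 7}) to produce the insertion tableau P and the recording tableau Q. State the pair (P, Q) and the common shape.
P = [1, 3, 5, 7] / [2] / [4] / [6];  Q = [1, 2, 3, 6] / [4] / [5] / [7];  common shape = (4, 1, 1, 1)

Row-insert the values π_1, π_2, … into P one at a time, bumping the leftmost entry strictly greater than the inserted value down to the next row. The recording tableau Q records, in position (i, j), the step at which that cell was added to P.
  Insert 2 (step 1): P = [2];  Q = [1]
  Insert 4 (step 2): P = [2, 4];  Q = [1, 2]
  Insert 6 (step 3): P = [2, 4, 6];  Q = [1, 2, 3]
  Insert 5 (step 4): P = [2, 4, 5] / [6];  Q = [1, 2, 3] / [4]
  Insert 3 (step 5): P = [2, 3, 5] / [4] / [6];  Q = [1, 2, 3] / [4] / [5]
  Insert 7 (step 6): P = [2, 3, 5, 7] / [4] / [6];  Q = [1, 2, 3, 6] / [4] / [5]
  Insert 1 (step 7): P = [1, 3, 5, 7] / [2] / [4] / [6];  Q = [1, 2, 3, 6] / [4] / [5] / [7]
Final shape: (4, 1, 1, 1).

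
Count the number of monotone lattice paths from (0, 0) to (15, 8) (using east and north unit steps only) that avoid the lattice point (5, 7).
Number of paths = 481602

Total paths from (0, 0) to (15, 8): C(23, 15) = 490314. Paths through (5, 7): (paths (0, 0) → (5, 7)) × (paths (5, 7) → (15, 8)) = C(12, 5) · C(11, 10) = 792 · 11 = 8712. Avoidance count = 490314 − 8712 = 481602.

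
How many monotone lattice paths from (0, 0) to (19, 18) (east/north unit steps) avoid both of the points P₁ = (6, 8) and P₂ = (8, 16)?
Number of paths = 14190175494

Inclusion–exclusion. Total paths: C(37, 19) = 17672631900. Through P₁: C(14, 6)·C(23, 13) = 3435630198. Through P₂: C(24, 8)·C(13, 11) = 57366738. Since P₁ is strictly southwest of P₂, a monotone path through both must visit P₁ then P₂; paths through both = C(14, 6)·C(10, 2)·C(13, 11) = 10540530. Avoid both = 17672631900 − 3435630198 − 57366738 + 10540530 = 14190175494.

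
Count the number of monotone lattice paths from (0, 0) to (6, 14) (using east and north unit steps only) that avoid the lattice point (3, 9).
Number of paths = 26440

Total paths from (0, 0) to (6, 14): C(20, 6) = 38760. Paths through (3, 9): (paths (0, 0) → (3, 9)) × (paths (3, 9) → (6, 14)) = C(12, 3) · C(8, 3) = 220 · 56 = 12320. Avoidance count = 38760 − 12320 = 26440.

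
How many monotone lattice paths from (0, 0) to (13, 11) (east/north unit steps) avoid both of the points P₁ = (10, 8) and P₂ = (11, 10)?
Number of paths = 956658

Inclusion–exclusion. Total paths: C(24, 13) = 2496144. Through P₁: C(18, 10)·C(6, 3) = 875160. Through P₂: C(21, 11)·C(3, 2) = 1058148. Since P₁ is strictly southwest of P₂, a monotone path through both must visit P₁ then P₂; paths through both = C(18, 10)·C(3, 1)·C(3, 2) = 393822. Avoid both = 2496144 − 875160 − 1058148 + 393822 = 956658.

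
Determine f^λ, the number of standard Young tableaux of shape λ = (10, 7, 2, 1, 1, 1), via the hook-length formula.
# SYT of shape (10, 7, 2, 1, 1, 1) = 270885888

Hook-length formula: f^λ = n! / Π hook(c), product over all cells c of the Young diagram. For λ = (10, 7, 2, 1, 1, 1), n = 22 boxes. Hook lengths by row (left-to-right, top-to-bottom): [15, 11, 9, 8, 7, 6, 5, 3, 2, 1]; [11, 7, 5, 4, 3, 2, 1]; [5, 1]; [3]; [2]; [1]. Product of hooks = 4149351360000. So f^λ = 22! / 4149351360000 = 1124000727777607680000 / 4149351360000 = 270885888.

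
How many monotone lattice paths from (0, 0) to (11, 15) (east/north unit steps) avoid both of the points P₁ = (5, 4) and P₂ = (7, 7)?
Number of paths = 5091644

Inclusion–exclusion. Total paths: C(26, 11) = 7726160. Through P₁: C(9, 5)·C(17, 6) = 1559376. Through P₂: C(14, 7)·C(12, 4) = 1698840. Since P₁ is strictly southwest of P₂, a monotone path through both must visit P₁ then P₂; paths through both = C(9, 5)·C(5, 2)·C(12, 4) = 623700. Avoid both = 7726160 − 1559376 − 1698840 + 623700 = 5091644.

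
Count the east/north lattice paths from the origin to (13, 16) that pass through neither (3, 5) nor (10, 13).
Number of paths = 32437699

Inclusion–exclusion. Total paths: C(29, 13) = 67863915. Through P₁: C(8, 3)·C(21, 10) = 19752096. Through P₂: C(23, 10)·C(6, 3) = 22881320. Since P₁ is strictly southwest of P₂, a monotone path through both must visit P₁ then P₂; paths through both = C(8, 3)·C(15, 7)·C(6, 3) = 7207200. Avoid both = 67863915 − 19752096 − 22881320 + 7207200 = 32437699.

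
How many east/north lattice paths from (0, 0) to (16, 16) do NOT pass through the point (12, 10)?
Number of paths = 465284730

Total paths from (0, 0) to (16, 16): C(32, 16) = 601080390. Paths through (12, 10): (paths (0, 0) → (12, 10)) × (paths (12, 10) → (16, 16)) = C(22, 12) · C(10, 4) = 646646 · 210 = 135795660. Avoidance count = 601080390 − 135795660 = 465284730.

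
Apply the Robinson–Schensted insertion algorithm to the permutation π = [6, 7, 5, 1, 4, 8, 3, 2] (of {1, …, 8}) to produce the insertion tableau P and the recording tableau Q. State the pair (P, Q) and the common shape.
P = [1, 2, 8] / [3, 7] / [4] / [5] / [6];  Q = [1, 2, 6] / [3, 5] / [4] / [7] / [8];  common shape = (3, 2, 1, 1, 1)

Row-insert the values π_1, π_2, … into P one at a time, bumping the leftmost entry strictly greater than the inserted value down to the next row. The recording tableau Q records, in position (i, j), the step at which that cell was added to P.
  Insert 6 (step 1): P = [6];  Q = [1]
  Insert 7 (step 2): P = [6, 7];  Q = [1, 2]
  Insert 5 (step 3): P = [5, 7] / [6];  Q = [1, 2] / [3]
  Insert 1 (step 4): P = [1, 7] / [5] / [6];  Q = [1, 2] / [3] / [4]
  Insert 4 (step 5): P = [1, 4] / [5, 7] / [6];  Q = [1, 2] / [3, 5] / [4]
  Insert 8 (step 6): P = [1, 4, 8] / [5, 7] / [6];  Q = [1, 2, 6] / [3, 5] / [4]
  Insert 3 (step 7): P = [1, 3, 8] / [4, 7] / [5] / [6];  Q = [1, 2, 6] / [3, 5] / [4] / [7]
  Insert 2 (step 8): P = [1, 2, 8] / [3, 7] / [4] / [5] / [6];  Q = [1, 2, 6] / [3, 5] / [4] / [7] / [8]
Final shape: (3, 2, 1, 1, 1).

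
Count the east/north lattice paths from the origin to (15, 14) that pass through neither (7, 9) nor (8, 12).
Number of paths = 59947920

Inclusion–exclusion. Total paths: C(29, 15) = 77558760. Through P₁: C(16, 7)·C(13, 8) = 14723280. Through P₂: C(20, 8)·C(9, 7) = 4534920. Since P₁ is strictly southwest of P₂, a monotone path through both must visit P₁ then P₂; paths through both = C(16, 7)·C(4, 1)·C(9, 7) = 1647360. Avoid both = 77558760 − 14723280 − 4534920 + 1647360 = 59947920.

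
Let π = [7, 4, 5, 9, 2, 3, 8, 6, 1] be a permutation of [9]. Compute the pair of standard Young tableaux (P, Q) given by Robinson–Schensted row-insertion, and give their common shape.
P = [1, 3, 6] / [2, 5, 8] / [4, 9] / [7];  Q = [1, 3, 4] / [2, 6, 7] / [5, 8] / [9];  common shape = (3, 3, 2, 1)

Row-insert the values π_1, π_2, … into P one at a time, bumping the leftmost entry strictly greater than the inserted value down to the next row. The recording tableau Q records, in position (i, j), the step at which that cell was added to P.
  Insert 7 (step 1): P = [7];  Q = [1]
  Insert 4 (step 2): P = [4] / [7];  Q = [1] / [2]
  Insert 5 (step 3): P = [4, 5] / [7];  Q = [1, 3] / [2]
  Insert 9 (step 4): P = [4, 5, 9] / [7];  Q = [1, 3, 4] / [2]
  Insert 2 (step 5): P = [2, 5, 9] / [4] / [7];  Q = [1, 3, 4] / [2] / [5]
  Insert 3 (step 6): P = [2, 3, 9] / [4, 5] / [7];  Q = [1, 3, 4] / [2, 6] / [5]
  Insert 8 (step 7): P = [2, 3, 8] / [4, 5, 9] / [7];  Q = [1, 3, 4] / [2, 6, 7] / [5]
  Insert 6 (step 8): P = [2, 3, 6] / [4, 5, 8] / [7, 9];  Q = [1, 3, 4] / [2, 6, 7] / [5, 8]
  Insert 1 (step 9): P = [1, 3, 6] / [2, 5, 8] / [4, 9] / [7];  Q = [1, 3, 4] / [2, 6, 7] / [5, 8] / [9]
Final shape: (3, 3, 2, 1).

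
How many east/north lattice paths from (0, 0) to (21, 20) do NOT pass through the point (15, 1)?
Number of paths = 269126103620

Total paths from (0, 0) to (21, 20): C(41, 21) = 269128937220. Paths through (15, 1): (paths (0, 0) → (15, 1)) × (paths (15, 1) → (21, 20)) = C(16, 15) · C(25, 6) = 16 · 177100 = 2833600. Avoidance count = 269128937220 − 2833600 = 269126103620.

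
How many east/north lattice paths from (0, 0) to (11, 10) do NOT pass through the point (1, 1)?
Number of paths = 167960

Total paths from (0, 0) to (11, 10): C(21, 11) = 352716. Paths through (1, 1): (paths (0, 0) → (1, 1)) × (paths (1, 1) → (11, 10)) = C(2, 1) · C(19, 10) = 2 · 92378 = 184756. Avoidance count = 352716 − 184756 = 167960.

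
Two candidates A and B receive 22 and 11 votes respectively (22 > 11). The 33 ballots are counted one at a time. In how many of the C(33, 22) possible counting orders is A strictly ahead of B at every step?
Strict-lead orderings = 64512240

Total orderings of the 33 votes with 22 for A: C(33, 22) = 193536720. By the Bertrand ballot formula (Cycle Lemma / reflection principle), the number of orderings in which A is strictly ahead of B throughout is (p − q)/(p + q) · C(p + q, p) = (22 − 11)/(22 + 11) · 193536720 = 64512240.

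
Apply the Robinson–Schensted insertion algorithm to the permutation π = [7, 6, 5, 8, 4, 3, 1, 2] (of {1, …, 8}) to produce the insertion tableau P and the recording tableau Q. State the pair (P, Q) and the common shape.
P = [1, 2] / [3, 8] / [4] / [5] / [6] / [7];  Q = [1, 4] / [2, 8] / [3] / [5] / [6] / [7];  common shape = (2, 2, 1, 1, 1, 1)

Row-insert the values π_1, π_2, … into P one at a time, bumping the leftmost entry strictly greater than the inserted value down to the next row. The recording tableau Q records, in position (i, j), the step at which that cell was added to P.
  Insert 7 (step 1): P = [7];  Q = [1]
  Insert 6 (step 2): P = [6] / [7];  Q = [1] / [2]
  Insert 5 (step 3): P = [5] / [6] / [7];  Q = [1] / [2] / [3]
  Insert 8 (step 4): P = [5, 8] / [6] / [7];  Q = [1, 4] / [2] / [3]
  Insert 4 (step 5): P = [4, 8] / [5] / [6] / [7];  Q = [1, 4] / [2] / [3] / [5]
  Insert 3 (step 6): P = [3, 8] / [4] / [5] / [6] / [7];  Q = [1, 4] / [2] / [3] / [5] / [6]
  Insert 1 (step 7): P = [1, 8] / [3] / [4] / [5] / [6] / [7];  Q = [1, 4] / [2] / [3] / [5] / [6] / [7]
  Insert 2 (step 8): P = [1, 2] / [3, 8] / [4] / [5] / [6] / [7];  Q = [1, 4] / [2, 8] / [3] / [5] / [6] / [7]
Final shape: (2, 2, 1, 1, 1, 1).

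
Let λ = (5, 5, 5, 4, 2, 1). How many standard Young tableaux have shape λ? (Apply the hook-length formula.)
# SYT of shape (5, 5, 5, 4, 2, 1) = 746876130

Hook-length formula: f^λ = n! / Π hook(c), product over all cells c of the Young diagram. For λ = (5, 5, 5, 4, 2, 1), n = 22 boxes. Hook lengths by row (left-to-right, top-to-bottom): [10, 8, 6, 5, 3]; [9, 7, 5, 4, 2]; [8, 6, 4, 3, 1]; [6, 4, 2, 1]; [3, 1]; [1]. Product of hooks = 1504935936000. So f^λ = 22! / 1504935936000 = 1124000727777607680000 / 1504935936000 = 746876130.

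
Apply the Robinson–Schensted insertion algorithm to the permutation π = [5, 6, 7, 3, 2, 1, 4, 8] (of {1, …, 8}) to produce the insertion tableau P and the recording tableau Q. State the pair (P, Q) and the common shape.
P = [1, 4, 7, 8] / [2, 6] / [3] / [5];  Q = [1, 2, 3, 8] / [4, 7] / [5] / [6];  common shape = (4, 2, 1, 1)

Row-insert the values π_1, π_2, … into P one at a time, bumping the leftmost entry strictly greater than the inserted value down to the next row. The recording tableau Q records, in position (i, j), the step at which that cell was added to P.
  Insert 5 (step 1): P = [5];  Q = [1]
  Insert 6 (step 2): P = [5, 6];  Q = [1, 2]
  Insert 7 (step 3): P = [5, 6, 7];  Q = [1, 2, 3]
  Insert 3 (step 4): P = [3, 6, 7] / [5];  Q = [1, 2, 3] / [4]
  Insert 2 (step 5): P = [2, 6, 7] / [3] / [5];  Q = [1, 2, 3] / [4] / [5]
  Insert 1 (step 6): P = [1, 6, 7] / [2] / [3] / [5];  Q = [1, 2, 3] / [4] / [5] / [6]
  Insert 4 (step 7): P = [1, 4, 7] / [2, 6] / [3] / [5];  Q = [1, 2, 3] / [4, 7] / [5] / [6]
  Insert 8 (step 8): P = [1, 4, 7, 8] / [2, 6] / [3] / [5];  Q = [1, 2, 3, 8] / [4, 7] / [5] / [6]
Final shape: (4, 2, 1, 1).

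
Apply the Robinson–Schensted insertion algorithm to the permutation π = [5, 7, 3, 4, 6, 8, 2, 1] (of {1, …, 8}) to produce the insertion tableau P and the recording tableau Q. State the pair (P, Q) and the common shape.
P = [1, 4, 6, 8] / [2, 7] / [3] / [5];  Q = [1, 2, 5, 6] / [3, 4] / [7] / [8];  common shape = (4, 2, 1, 1)

Row-insert the values π_1, π_2, … into P one at a time, bumping the leftmost entry strictly greater than the inserted value down to the next row. The recording tableau Q records, in position (i, j), the step at which that cell was added to P.
  Insert 5 (step 1): P = [5];  Q = [1]
  Insert 7 (step 2): P = [5, 7];  Q = [1, 2]
  Insert 3 (step 3): P = [3, 7] / [5];  Q = [1, 2] / [3]
  Insert 4 (step 4): P = [3, 4] / [5, 7];  Q = [1, 2] / [3, 4]
  Insert 6 (step 5): P = [3, 4, 6] / [5, 7];  Q = [1, 2, 5] / [3, 4]
  Insert 8 (step 6): P = [3, 4, 6, 8] / [5, 7];  Q = [1, 2, 5, 6] / [3, 4]
  Insert 2 (step 7): P = [2, 4, 6, 8] / [3, 7] / [5];  Q = [1, 2, 5, 6] / [3, 4] / [7]
  Insert 1 (step 8): P = [1, 4, 6, 8] / [2, 7] / [3] / [5];  Q = [1, 2, 5, 6] / [3, 4] / [7] / [8]
Final shape: (4, 2, 1, 1).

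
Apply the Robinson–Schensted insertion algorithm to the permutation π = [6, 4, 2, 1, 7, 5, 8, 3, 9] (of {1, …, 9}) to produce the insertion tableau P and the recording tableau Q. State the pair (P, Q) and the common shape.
P = [1, 3, 8, 9] / [2, 5] / [4, 7] / [6];  Q = [1, 5, 7, 9] / [2, 6] / [3, 8] / [4];  common shape = (4, 2, 2, 1)

Row-insert the values π_1, π_2, … into P one at a time, bumping the leftmost entry strictly greater than the inserted value down to the next row. The recording tableau Q records, in position (i, j), the step at which that cell was added to P.
  Insert 6 (step 1): P = [6];  Q = [1]
  Insert 4 (step 2): P = [4] / [6];  Q = [1] / [2]
  Insert 2 (step 3): P = [2] / [4] / [6];  Q = [1] / [2] / [3]
  Insert 1 (step 4): P = [1] / [2] / [4] / [6];  Q = [1] / [2] / [3] / [4]
  Insert 7 (step 5): P = [1, 7] / [2] / [4] / [6];  Q = [1, 5] / [2] / [3] / [4]
  Insert 5 (step 6): P = [1, 5] / [2, 7] / [4] / [6];  Q = [1, 5] / [2, 6] / [3] / [4]
  Insert 8 (step 7): P = [1, 5, 8] / [2, 7] / [4] / [6];  Q = [1, 5, 7] / [2, 6] / [3] / [4]
  Insert 3 (step 8): P = [1, 3, 8] / [2, 5] / [4, 7] / [6];  Q = [1, 5, 7] / [2, 6] / [3, 8] / [4]
  Insert 9 (step 9): P = [1, 3, 8, 9] / [2, 5] / [4, 7] / [6];  Q = [1, 5, 7, 9] / [2, 6] / [3, 8] / [4]
Final shape: (4, 2, 2, 1).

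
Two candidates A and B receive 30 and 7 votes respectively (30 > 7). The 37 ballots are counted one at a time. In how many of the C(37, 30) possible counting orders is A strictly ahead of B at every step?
Strict-lead orderings = 6399888

Total orderings of the 37 votes with 30 for A: C(37, 30) = 10295472. By the Bertrand ballot formula (Cycle Lemma / reflection principle), the number of orderings in which A is strictly ahead of B throughout is (p − q)/(p + q) · C(p + q, p) = (30 − 7)/(30 + 7) · 10295472 = 6399888.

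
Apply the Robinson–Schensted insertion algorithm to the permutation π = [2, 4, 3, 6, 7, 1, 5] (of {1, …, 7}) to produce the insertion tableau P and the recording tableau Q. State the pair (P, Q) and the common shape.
P = [1, 3, 5, 7] / [2, 6] / [4];  Q = [1, 2, 4, 5] / [3, 7] / [6];  common shape = (4, 2, 1)

Row-insert the values π_1, π_2, … into P one at a time, bumping the leftmost entry strictly greater than the inserted value down to the next row. The recording tableau Q records, in position (i, j), the step at which that cell was added to P.
  Insert 2 (step 1): P = [2];  Q = [1]
  Insert 4 (step 2): P = [2, 4];  Q = [1, 2]
  Insert 3 (step 3): P = [2, 3] / [4];  Q = [1, 2] / [3]
  Insert 6 (step 4): P = [2, 3, 6] / [4];  Q = [1, 2, 4] / [3]
  Insert 7 (step 5): P = [2, 3, 6, 7] / [4];  Q = [1, 2, 4, 5] / [3]
  Insert 1 (step 6): P = [1, 3, 6, 7] / [2] / [4];  Q = [1, 2, 4, 5] / [3] / [6]
  Insert 5 (step 7): P = [1, 3, 5, 7] / [2, 6] / [4];  Q = [1, 2, 4, 5] / [3, 7] / [6]
Final shape: (4, 2, 1).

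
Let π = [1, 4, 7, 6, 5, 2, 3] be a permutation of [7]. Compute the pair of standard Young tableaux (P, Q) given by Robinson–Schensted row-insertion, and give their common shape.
P = [1, 2, 3] / [4, 5] / [6] / [7];  Q = [1, 2, 3] / [4, 7] / [5] / [6];  common shape = (3, 2, 1, 1)

Row-insert the values π_1, π_2, … into P one at a time, bumping the leftmost entry strictly greater than the inserted value down to the next row. The recording tableau Q records, in position (i, j), the step at which that cell was added to P.
  Insert 1 (step 1): P = [1];  Q = [1]
  Insert 4 (step 2): P = [1, 4];  Q = [1, 2]
  Insert 7 (step 3): P = [1, 4, 7];  Q = [1, 2, 3]
  Insert 6 (step 4): P = [1, 4, 6] / [7];  Q = [1, 2, 3] / [4]
  Insert 5 (step 5): P = [1, 4, 5] / [6] / [7];  Q = [1, 2, 3] / [4] / [5]
  Insert 2 (step 6): P = [1, 2, 5] / [4] / [6] / [7];  Q = [1, 2, 3] / [4] / [5] / [6]
  Insert 3 (step 7): P = [1, 2, 3] / [4, 5] / [6] / [7];  Q = [1, 2, 3] / [4, 7] / [5] / [6]
Final shape: (3, 2, 1, 1).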